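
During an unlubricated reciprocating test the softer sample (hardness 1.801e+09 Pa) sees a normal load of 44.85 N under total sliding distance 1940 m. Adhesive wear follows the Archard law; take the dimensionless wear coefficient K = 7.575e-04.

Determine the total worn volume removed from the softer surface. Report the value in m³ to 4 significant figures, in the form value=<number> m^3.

value=3.660e-08 m^3

All working math maintains exact precision; intermediates are displayed rounded. Rounded once at the end, at 4 significant figures.
As SI base values: W = 44.85 N, H = 1.801e+09 Pa, K = 7.575e-04.
Archard relation: V = K·W·L/H = 7.575e-04 · 44.85 · 1940 / 1.801e+09 = 3.660e-08 m³.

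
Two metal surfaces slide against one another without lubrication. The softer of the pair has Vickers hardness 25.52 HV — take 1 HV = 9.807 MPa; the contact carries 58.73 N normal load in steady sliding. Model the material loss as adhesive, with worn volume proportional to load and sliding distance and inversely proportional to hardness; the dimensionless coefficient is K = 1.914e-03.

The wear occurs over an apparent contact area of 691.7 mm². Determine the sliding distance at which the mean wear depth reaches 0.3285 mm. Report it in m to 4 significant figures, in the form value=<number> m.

value=505.9 m

The intermediates are printed rounded, and the algebra runs at full precision — rounded just once to four significant figures.
Hardness H = 25.52 HV × 9.807 MPa/HV = 250.3 MPa = 2.503e+08 Pa.
Contact area A = 691.7 mm² = 6.917e-04 m².
Depth limit h_lim = 0.3285 mm = 3.285e-04 m.
In SI base units, W = 58.73 N, H = 2.503e+08 Pa, K = 1.914e-03.
Limit volume V_lim = h_lim·A = 3.285e-04 · 6.917e-04 = 2.272e-07 m³.
So the life L = V_lim·H/(K·W) = 2.272e-07 · 2.503e+08 / (1.914e-03 · 58.73) = 505.9 m.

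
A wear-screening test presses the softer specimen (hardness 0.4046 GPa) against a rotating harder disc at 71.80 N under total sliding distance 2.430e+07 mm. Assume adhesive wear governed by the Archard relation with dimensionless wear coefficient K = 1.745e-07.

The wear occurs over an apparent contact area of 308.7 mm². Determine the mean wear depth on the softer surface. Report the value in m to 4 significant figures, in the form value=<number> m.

The intermediates are shown rounded, and every step runs at exact precision — one final rounding to four significant figures.
Path length L = 2.430e+07 mm = 2.430e+04 m.
Hardness H = 0.4046 GPa = 4.046e+08 Pa.
Contact area A = 308.7 mm² = 3.087e-04 m².
Expressed in SI base units: W = 71.80 N, H = 4.046e+08 Pa, K = 1.745e-07.
Apply Archard: V = K·W·L/H = 1.745e-07 · 71.80 · 2.430e+04 / 4.046e+08 = 7.525e-10 m³.
Mean wear depth h = V/A = 7.525e-10 / 3.087e-04 = 2.438e-06 m.

value=2.438e-06 m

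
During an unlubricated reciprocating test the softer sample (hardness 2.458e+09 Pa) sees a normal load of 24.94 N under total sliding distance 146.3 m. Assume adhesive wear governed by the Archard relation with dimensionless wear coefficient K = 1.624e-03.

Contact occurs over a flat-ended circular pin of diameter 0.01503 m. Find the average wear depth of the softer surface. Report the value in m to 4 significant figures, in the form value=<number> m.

value=1.359e-05 m

Displayed values are rounded; the algebra runs at full precision — one last rounding to four significant figures.
Convert: Contact area A = π·d²/4 = π·(0.01503 m)²/4 = 1.774e-04 m².
SI base units throughout: W = 24.94 N, H = 2.458e+09 Pa, K = 1.624e-03.
Wear volume V = K·W·L/H = 1.624e-03 · 24.94 · 146.3 / 2.458e+09 = 2.411e-09 m³.
Average depth h = V/A = 2.411e-09 / 1.774e-04 = 1.359e-05 m.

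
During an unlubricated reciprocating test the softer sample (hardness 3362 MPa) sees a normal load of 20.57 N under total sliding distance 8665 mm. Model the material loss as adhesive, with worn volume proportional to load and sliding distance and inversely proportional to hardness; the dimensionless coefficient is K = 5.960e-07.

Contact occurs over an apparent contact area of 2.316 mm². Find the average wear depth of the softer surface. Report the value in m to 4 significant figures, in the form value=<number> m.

value=1.364e-08 m

Intermediate values are displayed rounded. All working math maintains full precision. Rounded just once: four significant figures.
Convert: The distance L = 8665 mm = 8.665 m.
Convert: Hardness H = 3362 MPa = 3.362e+09 Pa.
Convert: Contact area A = 2.316 mm² = 2.316e-06 m².
SI base units throughout: W = 20.57 N, H = 3.362e+09 Pa, K = 5.960e-07.
Worn volume V = K·W·L/H = 5.960e-07 · 20.57 · 8.665 / 3.362e+09 = 3.160e-14 m³.
Mean depth h = V/A = 3.160e-14 / 2.316e-06 = 1.364e-08 m.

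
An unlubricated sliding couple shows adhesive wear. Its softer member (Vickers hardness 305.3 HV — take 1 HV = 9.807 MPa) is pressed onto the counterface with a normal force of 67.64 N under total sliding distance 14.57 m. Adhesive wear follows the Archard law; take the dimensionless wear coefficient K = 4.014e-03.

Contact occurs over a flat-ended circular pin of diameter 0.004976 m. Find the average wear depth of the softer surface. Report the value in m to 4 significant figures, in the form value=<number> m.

value=6.794e-05 m

The algebra holds full float precision — intermediate values are printed rounded; a single final rounding: four significant figures.
Hardness H = 305.3 HV × 9.807 MPa/HV = 2994 MPa = 2.994e+09 Pa.
Contact area A = π·d²/4 = π·(0.004976 m)²/4 = 1.945e-05 m².
In SI base units, W = 67.64 N, H = 2.994e+09 Pa, K = 4.014e-03.
By Archard's law, V = K·W·L/H = 4.014e-03 · 67.64 · 14.57 / 2.994e+09 = 1.321e-09 m³.
Depth h = V/A = 1.321e-09 / 1.945e-05 = 6.794e-05 m.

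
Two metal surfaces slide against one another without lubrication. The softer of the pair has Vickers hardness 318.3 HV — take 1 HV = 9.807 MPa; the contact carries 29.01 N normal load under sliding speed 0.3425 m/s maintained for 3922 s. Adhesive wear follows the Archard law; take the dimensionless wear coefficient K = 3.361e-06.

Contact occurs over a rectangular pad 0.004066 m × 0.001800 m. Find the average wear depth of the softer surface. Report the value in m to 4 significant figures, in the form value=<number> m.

value=5.733e-06 m

All working math holds full precision. Intermediate values are shown rounded — a single final rounding, at 4 significant figures.
Convert: Path length L = v·t = 0.3425 m/s × 3922 s = 1343 m.
Convert: Hardness H = 318.3 HV × 9.807 MPa/HV = 3122 MPa = 3.122e+09 Pa.
Convert: Contact area A = 0.004066 m × 0.001800 m = 7.319e-06 m².
Expressed in SI base units: W = 29.01 N, H = 3.122e+09 Pa, K = 3.361e-06.
The Archard volume V = K·W·L/H = 3.361e-06 · 29.01 · 1343 / 3.122e+09 = 4.196e-11 m³.
Average depth h = V/A = 4.196e-11 / 7.319e-06 = 5.733e-06 m.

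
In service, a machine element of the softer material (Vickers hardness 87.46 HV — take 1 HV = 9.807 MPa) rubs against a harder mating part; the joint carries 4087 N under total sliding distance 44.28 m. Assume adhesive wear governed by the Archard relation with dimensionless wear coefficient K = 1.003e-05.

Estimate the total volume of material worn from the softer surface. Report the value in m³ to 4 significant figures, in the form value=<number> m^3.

Each operation maintains full precision; intermediate values are printed rounded. Rounded once at the end to four significant digits.
Convert: Hardness H = 87.46 HV × 9.807 MPa/HV = 857.7 MPa = 8.577e+08 Pa.
Restated in SI base units: W = 4087 N, H = 8.577e+08 Pa, K = 1.003e-05.
The Archard volume V = K·W·L/H = 1.003e-05 · 4087 · 44.28 / 8.577e+08 = 2.116e-09 m³.

value=2.116e-09 m^3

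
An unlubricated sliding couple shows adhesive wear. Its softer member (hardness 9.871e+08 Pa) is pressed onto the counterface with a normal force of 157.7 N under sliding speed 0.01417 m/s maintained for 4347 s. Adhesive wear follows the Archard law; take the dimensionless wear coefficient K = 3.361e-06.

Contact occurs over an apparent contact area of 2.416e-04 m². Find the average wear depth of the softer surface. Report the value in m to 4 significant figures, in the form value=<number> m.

value=1.369e-07 m

Intermediates are shown rounded; the algebra runs at full float precision, and rounded just once, at four significant digits.
Convert: Distance covered L = v·t = 0.01417 m/s × 4347 s = 61.60 m.
Restated in SI base units: W = 157.7 N, H = 9.871e+08 Pa, K = 3.361e-06.
Archard relation: V = K·W·L/H = 3.361e-06 · 157.7 · 61.60 / 9.871e+08 = 3.307e-11 m³.
Wear depth h = V/A = 3.307e-11 / 2.416e-04 = 1.369e-07 m.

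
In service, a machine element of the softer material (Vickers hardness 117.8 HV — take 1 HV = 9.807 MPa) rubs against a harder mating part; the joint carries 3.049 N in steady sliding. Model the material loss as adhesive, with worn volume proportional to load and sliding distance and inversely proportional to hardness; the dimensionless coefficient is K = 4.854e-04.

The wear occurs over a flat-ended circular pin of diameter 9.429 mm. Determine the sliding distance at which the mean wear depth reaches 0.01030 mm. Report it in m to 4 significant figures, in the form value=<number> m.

value=561.4 m

The intermediates are shown rounded; each operation holds exact precision — a lone final rounding: four significant figures.
Convert: Hardness H = 117.8 HV × 9.807 MPa/HV = 1155 MPa = 1.155e+09 Pa.
Convert: Pin diameter d = 9.429 mm = 0.009429 m. Contact area A = π·d²/4 = π·(0.009429 m)²/4 = 6.983e-05 m².
Convert: Depth limit h_lim = 0.01030 mm = 1.030e-05 m.
Expressed in SI base units: W = 3.049 N, H = 1.155e+09 Pa, K = 4.854e-04.
At the depth limit, V_lim = h_lim·A = 1.030e-05 · 6.983e-05 = 7.192e-10 m³.
Life L = V_lim·H/(K·W) = 7.192e-10 · 1.155e+09 / (4.854e-04 · 3.049) = 561.4 m.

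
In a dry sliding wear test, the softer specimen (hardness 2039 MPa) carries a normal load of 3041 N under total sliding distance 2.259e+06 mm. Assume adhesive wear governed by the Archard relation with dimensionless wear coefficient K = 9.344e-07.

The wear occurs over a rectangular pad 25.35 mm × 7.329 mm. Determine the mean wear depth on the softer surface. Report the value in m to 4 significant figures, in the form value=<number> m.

value=1.694e-05 m

Shown intermediates are rounded; all working math keeps full precision; rounded just once, at four significant digits.
Distance covered L = 2.259e+06 mm = 2259 m.
Hardness H = 2039 MPa = 2.039e+09 Pa.
Pad sides 25.35 mm × 7.329 mm = 0.02535 m × 0.007329 m. Contact area A = 0.02535 m × 0.007329 m = 1.858e-04 m².
SI base units throughout: W = 3041 N, H = 2.039e+09 Pa, K = 9.344e-07.
Archard volume V = K·W·L/H = 9.344e-07 · 3041 · 2259 / 2.039e+09 = 3.148e-09 m³.
Depth of wear h = V/A = 3.148e-09 / 1.858e-04 = 1.694e-05 m.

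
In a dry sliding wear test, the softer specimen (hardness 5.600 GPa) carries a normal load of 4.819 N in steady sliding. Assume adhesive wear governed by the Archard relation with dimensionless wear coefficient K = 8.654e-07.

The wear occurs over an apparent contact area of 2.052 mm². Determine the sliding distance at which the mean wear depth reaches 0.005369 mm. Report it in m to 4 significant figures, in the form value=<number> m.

Intermediate values appear rounded — all arithmetic keeps full precision — one last rounding: 4 significant figures.
Hardness H = 5.600 GPa = 5.600e+09 Pa.
Contact area A = 2.052 mm² = 2.052e-06 m².
Depth limit h_lim = 0.005369 mm = 5.369e-06 m.
Collected in SI base units: W = 4.819 N, H = 5.600e+09 Pa, K = 8.654e-07.
Permissible volume V_lim = h_lim·A = 5.369e-06 · 2.052e-06 = 1.102e-11 m³.
So the life L = V_lim·H/(K·W) = 1.102e-11 · 5.600e+09 / (8.654e-07 · 4.819) = 1.479e+04 m.

value=1.479e+04 m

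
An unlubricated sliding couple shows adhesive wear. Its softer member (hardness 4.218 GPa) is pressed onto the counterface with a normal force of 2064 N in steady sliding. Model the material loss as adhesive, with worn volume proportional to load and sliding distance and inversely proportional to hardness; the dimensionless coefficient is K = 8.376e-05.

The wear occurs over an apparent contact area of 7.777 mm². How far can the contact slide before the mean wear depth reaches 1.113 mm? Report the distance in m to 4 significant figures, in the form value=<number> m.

Quoted intermediates are rounded; the algebra holds exact precision, and one final rounding, at 4 significant digits.
Convert: Hardness H = 4.218 GPa = 4.218e+09 Pa.
Convert: Contact area A = 7.777 mm² = 7.777e-06 m².
Convert: Depth limit h_lim = 1.113 mm = 0.001113 m.
In SI base units, W = 2064 N, H = 4.218e+09 Pa, K = 8.376e-05.
Wearable volume V_lim = h_lim·A = 0.001113 · 7.777e-06 = 8.656e-09 m³.
Sliding life L = V_lim·H/(K·W) = 8.656e-09 · 4.218e+09 / (8.376e-05 · 2064) = 211.2 m.

value=211.2 m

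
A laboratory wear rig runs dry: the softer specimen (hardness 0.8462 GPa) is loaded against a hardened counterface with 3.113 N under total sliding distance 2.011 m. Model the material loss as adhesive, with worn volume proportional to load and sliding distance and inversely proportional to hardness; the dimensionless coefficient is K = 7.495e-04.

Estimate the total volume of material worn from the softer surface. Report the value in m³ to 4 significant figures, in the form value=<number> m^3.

All arithmetic carries full float precision, and the intermediates are printed rounded — one last rounding, at 4 significant digits.
Hardness H = 0.8462 GPa = 8.462e+08 Pa.
Expressed in SI base units: W = 3.113 N, H = 8.462e+08 Pa, K = 7.495e-04.
Volume removed: V = K·W·L/H = 7.495e-04 · 3.113 · 2.011 / 8.462e+08 = 5.545e-12 m³.

value=5.545e-12 m^3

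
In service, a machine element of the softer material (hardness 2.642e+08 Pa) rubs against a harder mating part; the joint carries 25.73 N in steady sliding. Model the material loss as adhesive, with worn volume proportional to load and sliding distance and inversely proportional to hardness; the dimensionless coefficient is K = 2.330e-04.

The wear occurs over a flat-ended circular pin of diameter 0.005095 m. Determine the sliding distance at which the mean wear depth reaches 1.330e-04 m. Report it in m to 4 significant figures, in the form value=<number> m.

value=119.5 m

Each operation runs at exact precision; intermediate values are shown rounded, and rounded once at the end, at four significant figures.
Convert: Contact area A = π·d²/4 = π·(0.005095 m)²/4 = 2.039e-05 m².
Collected in SI base units: W = 25.73 N, H = 2.642e+08 Pa, K = 2.330e-04.
Limit volume V_lim = h_lim·A = 1.330e-04 · 2.039e-05 = 2.712e-09 m³.
Life L = V_lim·H/(K·W) = 2.712e-09 · 2.642e+08 / (2.330e-04 · 25.73) = 119.5 m.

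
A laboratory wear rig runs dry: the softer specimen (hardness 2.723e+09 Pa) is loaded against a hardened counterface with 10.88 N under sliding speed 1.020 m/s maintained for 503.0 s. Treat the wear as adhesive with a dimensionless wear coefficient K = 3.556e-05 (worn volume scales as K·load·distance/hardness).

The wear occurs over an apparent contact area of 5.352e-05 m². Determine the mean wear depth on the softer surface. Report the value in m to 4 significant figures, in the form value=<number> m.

value=1.362e-06 m

Intermediate values are shown rounded; the algebra carries exact precision, and one final rounding: four significant digits.
Distance L = v·t = 1.020 m/s × 503.0 s = 513.1 m.
In SI base units: W = 10.88 N, H = 2.723e+09 Pa, K = 3.556e-05.
Wear volume V = K·W·L/H = 3.556e-05 · 10.88 · 513.1 / 2.723e+09 = 7.290e-11 m³.
Average depth h = V/A = 7.290e-11 / 5.352e-05 = 1.362e-06 m.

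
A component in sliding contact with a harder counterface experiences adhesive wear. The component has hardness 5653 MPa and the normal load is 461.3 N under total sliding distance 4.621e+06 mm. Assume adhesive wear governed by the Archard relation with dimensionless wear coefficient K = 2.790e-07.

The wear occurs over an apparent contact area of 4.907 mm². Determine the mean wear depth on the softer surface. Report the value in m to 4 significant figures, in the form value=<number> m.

The intermediates are printed rounded; each operation maintains full float precision; one final rounding, at four significant figures.
Distance L = 4.621e+06 mm = 4621 m.
Hardness H = 5653 MPa = 5.653e+09 Pa.
Contact area A = 4.907 mm² = 4.907e-06 m².
In SI base units: W = 461.3 N, H = 5.653e+09 Pa, K = 2.790e-07.
The Archard volume V = K·W·L/H = 2.790e-07 · 461.3 · 4621 / 5.653e+09 = 1.052e-10 m³.
Depth of wear h = V/A = 1.052e-10 / 4.907e-06 = 2.144e-05 m.

value=2.144e-05 m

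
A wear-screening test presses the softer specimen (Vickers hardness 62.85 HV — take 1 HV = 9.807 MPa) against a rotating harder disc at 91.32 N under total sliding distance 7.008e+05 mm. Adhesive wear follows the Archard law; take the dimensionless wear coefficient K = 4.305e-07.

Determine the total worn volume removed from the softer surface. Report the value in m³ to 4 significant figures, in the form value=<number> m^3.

value=4.470e-11 m^3

The computation keeps exact precision; intermediates are printed rounded. Rounded just once: 4 significant figures.
Convert: Total distance L = 7.008e+05 mm = 700.8 m.
Convert: Hardness H = 62.85 HV × 9.807 MPa/HV = 616.4 MPa = 6.164e+08 Pa.
Collected in SI base units: W = 91.32 N, H = 6.164e+08 Pa, K = 4.305e-07.
Apply Archard: V = K·W·L/H = 4.305e-07 · 91.32 · 700.8 / 6.164e+08 = 4.470e-11 m³.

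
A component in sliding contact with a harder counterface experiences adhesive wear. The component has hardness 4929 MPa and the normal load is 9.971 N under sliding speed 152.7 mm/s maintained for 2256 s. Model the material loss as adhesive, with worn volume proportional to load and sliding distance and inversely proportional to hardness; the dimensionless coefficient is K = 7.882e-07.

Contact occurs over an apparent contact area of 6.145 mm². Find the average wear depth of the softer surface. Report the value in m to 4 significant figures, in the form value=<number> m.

Intermediates are shown rounded, and all working math holds full precision — rounded just once to 4 significant digits.
Sliding speed v = 152.7 mm/s = 0.1527 m/s. Total distance L = v·t = 0.1527 m/s × 2256 s = 344.5 m.
Hardness H = 4929 MPa = 4.929e+09 Pa.
Contact area A = 6.145 mm² = 6.145e-06 m².
SI base units throughout: W = 9.971 N, H = 4.929e+09 Pa, K = 7.882e-07.
Volume removed: V = K·W·L/H = 7.882e-07 · 9.971 · 344.5 / 4.929e+09 = 5.493e-13 m³.
Depth of wear h = V/A = 5.493e-13 / 6.145e-06 = 8.939e-08 m.

value=8.939e-08 m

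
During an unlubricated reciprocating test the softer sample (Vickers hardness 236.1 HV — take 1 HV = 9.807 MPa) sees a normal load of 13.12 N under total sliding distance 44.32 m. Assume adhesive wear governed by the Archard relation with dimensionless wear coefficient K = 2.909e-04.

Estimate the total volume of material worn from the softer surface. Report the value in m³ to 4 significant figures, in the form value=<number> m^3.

value=7.305e-11 m^3

Intermediates are displayed rounded; every step maintains full float precision — a lone final rounding to 4 significant digits.
Hardness H = 236.1 HV × 9.807 MPa/HV = 2315 MPa = 2.315e+09 Pa.
Restated in SI base units: W = 13.12 N, H = 2.315e+09 Pa, K = 2.909e-04.
The Archard volume V = K·W·L/H = 2.909e-04 · 13.12 · 44.32 / 2.315e+09 = 7.305e-11 m³.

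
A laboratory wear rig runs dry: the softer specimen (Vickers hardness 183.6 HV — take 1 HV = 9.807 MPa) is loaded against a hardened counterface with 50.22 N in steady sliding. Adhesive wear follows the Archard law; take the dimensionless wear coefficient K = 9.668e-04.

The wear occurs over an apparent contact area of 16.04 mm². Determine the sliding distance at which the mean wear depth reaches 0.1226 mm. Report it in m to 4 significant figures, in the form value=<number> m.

value=72.93 m

Quoted intermediates are rounded, and the algebra holds exact precision, and one final rounding to four significant digits.
Convert: Hardness H = 183.6 HV × 9.807 MPa/HV = 1801 MPa = 1.801e+09 Pa.
Convert: Contact area A = 16.04 mm² = 1.604e-05 m².
Convert: Depth limit h_lim = 0.1226 mm = 1.226e-04 m.
Expressed in SI base units: W = 50.22 N, H = 1.801e+09 Pa, K = 9.668e-04.
Wearable volume V_lim = h_lim·A = 1.226e-04 · 1.604e-05 = 1.967e-09 m³.
So the life L = V_lim·H/(K·W) = 1.967e-09 · 1.801e+09 / (9.668e-04 · 50.22) = 72.93 m.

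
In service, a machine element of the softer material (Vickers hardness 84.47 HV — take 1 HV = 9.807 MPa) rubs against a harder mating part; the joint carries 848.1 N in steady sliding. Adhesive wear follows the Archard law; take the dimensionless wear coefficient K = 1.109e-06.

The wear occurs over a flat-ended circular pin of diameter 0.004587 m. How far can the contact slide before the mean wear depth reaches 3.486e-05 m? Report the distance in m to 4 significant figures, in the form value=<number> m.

The algebra keeps full precision. Intermediates appear rounded — a single final rounding, at 4 significant digits.
Convert: Hardness H = 84.47 HV × 9.807 MPa/HV = 828.4 MPa = 8.284e+08 Pa.
Convert: Contact area A = π·d²/4 = π·(0.004587 m)²/4 = 1.653e-05 m².
Working in SI base units: W = 848.1 N, H = 8.284e+08 Pa, K = 1.109e-06.
Wearable volume V_lim = h_lim·A = 3.486e-05 · 1.653e-05 = 5.761e-10 m³.
Thus life L = V_lim·H/(K·W) = 5.761e-10 · 8.284e+08 / (1.109e-06 · 848.1) = 507.4 m.

value=507.4 m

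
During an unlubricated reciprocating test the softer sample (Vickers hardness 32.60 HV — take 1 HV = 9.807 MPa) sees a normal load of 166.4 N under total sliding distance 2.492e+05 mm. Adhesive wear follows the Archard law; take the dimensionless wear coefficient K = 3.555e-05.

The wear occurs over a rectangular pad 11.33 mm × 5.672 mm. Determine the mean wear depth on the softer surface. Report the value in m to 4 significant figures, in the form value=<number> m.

Intermediate values are printed rounded, and the computation keeps full precision. Rounded once at the end: 4 significant digits.
Convert: Total distance L = 2.492e+05 mm = 249.2 m.
Convert: Hardness H = 32.60 HV × 9.807 MPa/HV = 319.7 MPa = 3.197e+08 Pa.
Convert: Pad sides 11.33 mm × 5.672 mm = 0.01133 m × 0.005672 m. Contact area A = 0.01133 m × 0.005672 m = 6.426e-05 m².
Collected in SI base units: W = 166.4 N, H = 3.197e+08 Pa, K = 3.555e-05.
Archard relation: V = K·W·L/H = 3.555e-05 · 166.4 · 249.2 / 3.197e+08 = 4.611e-09 m³.
Mean wear depth h = V/A = 4.611e-09 / 6.426e-05 = 7.175e-05 m.

value=7.175e-05 m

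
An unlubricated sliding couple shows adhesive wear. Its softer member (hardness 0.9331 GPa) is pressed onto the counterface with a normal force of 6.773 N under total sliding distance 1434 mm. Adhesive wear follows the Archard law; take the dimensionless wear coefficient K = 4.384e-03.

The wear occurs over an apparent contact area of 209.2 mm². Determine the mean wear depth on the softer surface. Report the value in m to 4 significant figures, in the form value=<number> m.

value=2.181e-07 m

The algebra keeps full float precision, and intermediate values are printed rounded, and one last rounding to 4 significant figures.
Distance covered L = 1434 mm = 1.434 m.
Hardness H = 0.9331 GPa = 9.331e+08 Pa.
Contact area A = 209.2 mm² = 2.092e-04 m².
Expressed in SI base units: W = 6.773 N, H = 9.331e+08 Pa, K = 4.384e-03.
Volume removed: V = K·W·L/H = 4.384e-03 · 6.773 · 1.434 / 9.331e+08 = 4.563e-11 m³.
Depth of wear h = V/A = 4.563e-11 / 2.092e-04 = 2.181e-07 m.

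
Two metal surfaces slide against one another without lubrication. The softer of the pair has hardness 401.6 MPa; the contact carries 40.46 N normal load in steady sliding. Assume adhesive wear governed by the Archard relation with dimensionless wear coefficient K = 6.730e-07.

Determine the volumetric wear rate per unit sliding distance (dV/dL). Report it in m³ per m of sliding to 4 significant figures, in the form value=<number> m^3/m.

value=6.780e-14 m^3/m

Intermediates are printed rounded; the computation runs at full float precision; a single final rounding to four significant figures.
Convert: Hardness H = 401.6 MPa = 4.016e+08 Pa.
In SI base units: W = 40.46 N, H = 4.016e+08 Pa, K = 6.730e-07.
The wear rate dV/dL = K·W/H, so: 6.730e-07 · 40.46 / 4.016e+08 = 6.780e-14 m³/m.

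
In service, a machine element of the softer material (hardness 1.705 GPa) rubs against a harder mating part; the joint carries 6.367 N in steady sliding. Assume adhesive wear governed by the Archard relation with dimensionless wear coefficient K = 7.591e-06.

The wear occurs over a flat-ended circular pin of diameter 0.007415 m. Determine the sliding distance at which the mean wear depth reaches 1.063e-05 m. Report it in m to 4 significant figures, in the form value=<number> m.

value=1.619e+04 m

The intermediates are displayed rounded. The computation maintains full float precision, and rounded just once: four significant figures.
Convert: Hardness H = 1.705 GPa = 1.705e+09 Pa.
Convert: Contact area A = π·d²/4 = π·(0.007415 m)²/4 = 4.318e-05 m².
As SI base values: W = 6.367 N, H = 1.705e+09 Pa, K = 7.591e-06.
Volume at the limit: V_lim = h_lim·A = 1.063e-05 · 4.318e-05 = 4.590e-10 m³.
So the life L = V_lim·H/(K·W) = 4.590e-10 · 1.705e+09 / (7.591e-06 · 6.367) = 1.619e+04 m.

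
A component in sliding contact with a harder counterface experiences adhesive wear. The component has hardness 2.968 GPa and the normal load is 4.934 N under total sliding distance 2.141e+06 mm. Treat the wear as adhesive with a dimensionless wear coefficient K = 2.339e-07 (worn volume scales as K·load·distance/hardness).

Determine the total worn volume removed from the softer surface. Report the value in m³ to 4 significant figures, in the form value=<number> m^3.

Quoted intermediates are rounded; all working math maintains exact precision. Rounded just once to 4 significant figures.
Convert: Total distance L = 2.141e+06 mm = 2141 m.
Convert: Hardness H = 2.968 GPa = 2.968e+09 Pa.
Collected in SI base units: W = 4.934 N, H = 2.968e+09 Pa, K = 2.339e-07.
Archard relation: V = K·W·L/H = 2.339e-07 · 4.934 · 2141 / 2.968e+09 = 8.325e-13 m³.

value=8.325e-13 m^3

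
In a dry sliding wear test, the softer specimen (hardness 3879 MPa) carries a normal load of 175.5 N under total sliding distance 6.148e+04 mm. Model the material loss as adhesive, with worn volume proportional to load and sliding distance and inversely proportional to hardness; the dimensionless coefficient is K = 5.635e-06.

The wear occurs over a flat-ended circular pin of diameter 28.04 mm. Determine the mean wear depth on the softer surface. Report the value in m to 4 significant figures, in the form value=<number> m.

The computation keeps exact precision, and the intermediates are displayed rounded, and a single final rounding: 4 significant digits.
Convert: Distance covered L = 6.148e+04 mm = 61.48 m.
Convert: Hardness H = 3879 MPa = 3.879e+09 Pa.
Convert: Pin diameter d = 28.04 mm = 0.02804 m. Contact area A = π·d²/4 = π·(0.02804 m)²/4 = 6.175e-04 m².
Working in SI base units: W = 175.5 N, H = 3.879e+09 Pa, K = 5.635e-06.
The Archard volume V = K·W·L/H = 5.635e-06 · 175.5 · 61.48 / 3.879e+09 = 1.567e-11 m³.
Mean depth h = V/A = 1.567e-11 / 6.175e-04 = 2.538e-08 m.

value=2.538e-08 m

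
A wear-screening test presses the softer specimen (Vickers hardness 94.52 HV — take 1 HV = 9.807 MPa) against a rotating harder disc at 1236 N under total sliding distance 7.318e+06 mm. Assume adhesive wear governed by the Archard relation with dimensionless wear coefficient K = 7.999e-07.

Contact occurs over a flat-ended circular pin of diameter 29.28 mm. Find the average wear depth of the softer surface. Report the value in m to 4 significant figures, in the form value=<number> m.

value=1.159e-05 m

The algebra carries full precision. Intermediates appear rounded, and a lone final rounding, at four significant figures.
Convert: Total distance L = 7.318e+06 mm = 7318 m.
Convert: Hardness H = 94.52 HV × 9.807 MPa/HV = 927.0 MPa = 9.270e+08 Pa.
Convert: Pin diameter d = 29.28 mm = 0.02928 m. Contact area A = π·d²/4 = π·(0.02928 m)²/4 = 6.733e-04 m².
In SI base units: W = 1236 N, H = 9.270e+08 Pa, K = 7.999e-07.
By Archard's law, V = K·W·L/H = 7.999e-07 · 1236 · 7318 / 9.270e+08 = 7.805e-09 m³.
Wear depth h = V/A = 7.805e-09 / 6.733e-04 = 1.159e-05 m.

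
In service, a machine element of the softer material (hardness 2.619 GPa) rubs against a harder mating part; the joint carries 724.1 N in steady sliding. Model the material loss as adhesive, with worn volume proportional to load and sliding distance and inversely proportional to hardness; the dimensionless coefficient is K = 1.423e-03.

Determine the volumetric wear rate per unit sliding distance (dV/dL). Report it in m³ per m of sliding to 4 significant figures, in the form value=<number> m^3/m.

value=3.934e-10 m^3/m

The algebra keeps full float precision; the intermediates appear rounded; a lone final rounding: four significant figures.
Convert: Hardness H = 2.619 GPa = 2.619e+09 Pa.
Working in SI base units: W = 724.1 N, H = 2.619e+09 Pa, K = 1.423e-03.
Rate of wear dV/dL = K·W/H (independent of L): 1.423e-03 · 724.1 / 2.619e+09 = 3.934e-10 m³/m.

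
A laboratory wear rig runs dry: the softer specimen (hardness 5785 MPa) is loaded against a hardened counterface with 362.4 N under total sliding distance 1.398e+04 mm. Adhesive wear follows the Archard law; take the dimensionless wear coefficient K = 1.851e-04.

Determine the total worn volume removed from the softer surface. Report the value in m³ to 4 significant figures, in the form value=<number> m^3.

value=1.621e-10 m^3

Each operation holds full precision. Shown intermediates are rounded. Rounded just once, at four significant digits.
Distance L = 1.398e+04 mm = 13.98 m.
Hardness H = 5785 MPa = 5.785e+09 Pa.
In SI base units, W = 362.4 N, H = 5.785e+09 Pa, K = 1.851e-04.
The Archard volume V = K·W·L/H = 1.851e-04 · 362.4 · 13.98 / 5.785e+09 = 1.621e-10 m³.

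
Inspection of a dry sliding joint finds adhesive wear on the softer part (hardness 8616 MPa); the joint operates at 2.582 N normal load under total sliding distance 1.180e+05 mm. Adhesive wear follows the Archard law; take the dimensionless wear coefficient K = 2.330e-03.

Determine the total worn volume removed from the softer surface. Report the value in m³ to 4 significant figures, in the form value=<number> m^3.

value=8.239e-11 m^3

Intermediates are printed rounded; the algebra runs at full float precision. Rounded just once: 4 significant digits.
Convert: Sliding distance L = 1.180e+05 mm = 118.0 m.
Convert: Hardness H = 8616 MPa = 8.616e+09 Pa.
In SI base units: W = 2.582 N, H = 8.616e+09 Pa, K = 2.330e-03.
The Archard volume V = K·W·L/H = 2.330e-03 · 2.582 · 118.0 / 8.616e+09 = 8.239e-11 m³.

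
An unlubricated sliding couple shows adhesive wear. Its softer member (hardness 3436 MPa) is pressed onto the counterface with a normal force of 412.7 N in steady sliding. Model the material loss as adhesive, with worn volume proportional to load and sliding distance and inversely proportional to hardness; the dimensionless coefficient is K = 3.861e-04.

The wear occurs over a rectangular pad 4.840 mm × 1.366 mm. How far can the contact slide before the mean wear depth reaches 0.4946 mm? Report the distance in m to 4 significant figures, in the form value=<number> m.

Displayed values are rounded — the algebra carries exact precision — one last rounding: four significant digits.
Hardness H = 3436 MPa = 3.436e+09 Pa.
Pad sides 4.840 mm × 1.366 mm = 0.004840 m × 0.001366 m. Contact area A = 0.004840 m × 0.001366 m = 6.611e-06 m².
Depth limit h_lim = 0.4946 mm = 4.946e-04 m.
Restated in SI base units: W = 412.7 N, H = 3.436e+09 Pa, K = 3.861e-04.
Volume at the limit: V_lim = h_lim·A = 4.946e-04 · 6.611e-06 = 3.270e-09 m³.
Thus life L = V_lim·H/(K·W) = 3.270e-09 · 3.436e+09 / (3.861e-04 · 412.7) = 70.51 m.

value=70.51 m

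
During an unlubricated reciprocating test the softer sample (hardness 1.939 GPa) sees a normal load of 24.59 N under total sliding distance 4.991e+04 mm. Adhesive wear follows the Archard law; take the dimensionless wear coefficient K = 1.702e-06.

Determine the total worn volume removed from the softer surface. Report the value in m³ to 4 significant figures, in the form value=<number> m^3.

value=1.077e-12 m^3

All arithmetic keeps full float precision. The intermediates are printed rounded, and rounded once at the end: four significant digits.
Convert: Distance L = 4.991e+04 mm = 49.91 m.
Convert: Hardness H = 1.939 GPa = 1.939e+09 Pa.
As SI base values: W = 24.59 N, H = 1.939e+09 Pa, K = 1.702e-06.
Apply Archard: V = K·W·L/H = 1.702e-06 · 24.59 · 49.91 / 1.939e+09 = 1.077e-12 m³.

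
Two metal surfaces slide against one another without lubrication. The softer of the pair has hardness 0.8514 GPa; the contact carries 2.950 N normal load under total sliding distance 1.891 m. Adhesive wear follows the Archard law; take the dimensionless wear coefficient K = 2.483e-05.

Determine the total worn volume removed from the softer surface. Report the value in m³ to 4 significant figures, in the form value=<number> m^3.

Every step maintains full precision. The intermediates appear rounded; a lone final rounding, at four significant digits.
Hardness H = 0.8514 GPa = 8.514e+08 Pa.
In SI base units: W = 2.950 N, H = 8.514e+08 Pa, K = 2.483e-05.
Apply Archard: V = K·W·L/H = 2.483e-05 · 2.950 · 1.891 / 8.514e+08 = 1.627e-13 m³.

value=1.627e-13 m^3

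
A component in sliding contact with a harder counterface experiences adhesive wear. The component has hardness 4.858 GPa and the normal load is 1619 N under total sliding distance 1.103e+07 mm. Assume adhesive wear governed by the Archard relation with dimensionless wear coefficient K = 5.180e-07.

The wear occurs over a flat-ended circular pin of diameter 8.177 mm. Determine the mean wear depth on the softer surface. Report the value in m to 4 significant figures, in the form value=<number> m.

value=3.626e-05 m

Intermediate values are printed rounded; every step holds full precision; one last rounding: four significant figures.
Convert: Total distance L = 1.103e+07 mm = 1.103e+04 m.
Convert: Hardness H = 4.858 GPa = 4.858e+09 Pa.
Convert: Pin diameter d = 8.177 mm = 0.008177 m. Contact area A = π·d²/4 = π·(0.008177 m)²/4 = 5.251e-05 m².
Working in SI base units: W = 1619 N, H = 4.858e+09 Pa, K = 5.180e-07.
Wear volume V = K·W·L/H = 5.180e-07 · 1619 · 1.103e+04 / 4.858e+09 = 1.904e-09 m³.
Depth of wear h = V/A = 1.904e-09 / 5.251e-05 = 3.626e-05 m.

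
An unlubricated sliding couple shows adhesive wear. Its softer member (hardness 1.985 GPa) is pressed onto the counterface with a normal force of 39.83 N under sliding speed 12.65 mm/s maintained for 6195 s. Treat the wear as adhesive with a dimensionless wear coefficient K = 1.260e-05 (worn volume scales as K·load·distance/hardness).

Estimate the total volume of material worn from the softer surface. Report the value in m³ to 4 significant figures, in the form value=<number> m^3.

value=1.981e-11 m^3

Intermediate values are shown rounded, and each operation keeps full float precision; a single final rounding to 4 significant figures.
Convert: Sliding speed v = 12.65 mm/s = 0.01265 m/s. Distance covered L = v·t = 0.01265 m/s × 6195 s = 78.37 m.
Convert: Hardness H = 1.985 GPa = 1.985e+09 Pa.
Working in SI base units: W = 39.83 N, H = 1.985e+09 Pa, K = 1.260e-05.
Wear volume V = K·W·L/H = 1.260e-05 · 39.83 · 78.37 / 1.985e+09 = 1.981e-11 m³.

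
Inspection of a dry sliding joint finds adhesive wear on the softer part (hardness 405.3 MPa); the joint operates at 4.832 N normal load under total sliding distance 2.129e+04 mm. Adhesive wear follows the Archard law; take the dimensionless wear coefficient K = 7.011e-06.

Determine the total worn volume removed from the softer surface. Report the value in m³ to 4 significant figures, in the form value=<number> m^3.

value=1.780e-12 m^3

Each operation carries exact precision. Intermediate values appear rounded. Rounded just once, at four significant figures.
Convert: Distance covered L = 2.129e+04 mm = 21.29 m.
Convert: Hardness H = 405.3 MPa = 4.053e+08 Pa.
In SI base units, W = 4.832 N, H = 4.053e+08 Pa, K = 7.011e-06.
Archard volume V = K·W·L/H = 7.011e-06 · 4.832 · 21.29 / 4.053e+08 = 1.780e-12 m³.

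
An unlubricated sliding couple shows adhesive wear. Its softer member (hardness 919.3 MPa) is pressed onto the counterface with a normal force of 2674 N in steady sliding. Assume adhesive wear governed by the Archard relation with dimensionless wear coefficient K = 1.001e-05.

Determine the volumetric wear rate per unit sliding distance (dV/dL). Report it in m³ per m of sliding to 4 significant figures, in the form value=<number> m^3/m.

value=2.912e-11 m^3/m

Each operation holds full float precision; intermediates appear rounded — rounded once at the end, at four significant figures.
Hardness H = 919.3 MPa = 9.193e+08 Pa.
SI base units throughout: W = 2674 N, H = 9.193e+08 Pa, K = 1.001e-05.
Volumetric rate dV/dL = K·W/H, so: 1.001e-05 · 2674 / 9.193e+08 = 2.912e-11 m³/m.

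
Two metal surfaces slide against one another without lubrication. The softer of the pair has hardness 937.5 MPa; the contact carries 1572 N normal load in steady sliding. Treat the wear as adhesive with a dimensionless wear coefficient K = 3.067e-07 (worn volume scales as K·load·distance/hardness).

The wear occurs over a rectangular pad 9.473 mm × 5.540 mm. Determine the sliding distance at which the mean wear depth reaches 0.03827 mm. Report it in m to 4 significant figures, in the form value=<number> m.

Intermediates appear rounded; the computation maintains exact precision. Rounded once at the end, at 4 significant figures.
Hardness H = 937.5 MPa = 9.375e+08 Pa.
Pad sides 9.473 mm × 5.540 mm = 0.009473 m × 0.005540 m. Contact area A = 0.009473 m × 0.005540 m = 5.248e-05 m².
Depth limit h_lim = 0.03827 mm = 3.827e-05 m.
Working in SI base units: W = 1572 N, H = 9.375e+08 Pa, K = 3.067e-07.
Permissible volume V_lim = h_lim·A = 3.827e-05 · 5.248e-05 = 2.008e-09 m³.
Sliding life L = V_lim·H/(K·W) = 2.008e-09 · 9.375e+08 / (3.067e-07 · 1572) = 3905 m.

value=3905 m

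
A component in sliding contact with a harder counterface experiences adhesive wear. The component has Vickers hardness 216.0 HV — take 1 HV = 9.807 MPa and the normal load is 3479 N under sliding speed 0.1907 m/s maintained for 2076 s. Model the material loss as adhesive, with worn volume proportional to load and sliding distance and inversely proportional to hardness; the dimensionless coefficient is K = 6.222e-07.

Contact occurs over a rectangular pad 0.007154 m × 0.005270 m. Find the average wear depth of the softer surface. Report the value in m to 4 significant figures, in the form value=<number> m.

value=1.073e-05 m

Each operation maintains exact precision. Intermediate values are shown rounded — a lone final rounding: four significant digits.
Sliding distance L = v·t = 0.1907 m/s × 2076 s = 395.9 m.
Hardness H = 216.0 HV × 9.807 MPa/HV = 2118 MPa = 2.118e+09 Pa.
Contact area A = 0.007154 m × 0.005270 m = 3.770e-05 m².
In SI base units: W = 3479 N, H = 2.118e+09 Pa, K = 6.222e-07.
Worn volume V = K·W·L/H = 6.222e-07 · 3479 · 395.9 / 2.118e+09 = 4.046e-10 m³.
Average depth h = V/A = 4.046e-10 / 3.770e-05 = 1.073e-05 m.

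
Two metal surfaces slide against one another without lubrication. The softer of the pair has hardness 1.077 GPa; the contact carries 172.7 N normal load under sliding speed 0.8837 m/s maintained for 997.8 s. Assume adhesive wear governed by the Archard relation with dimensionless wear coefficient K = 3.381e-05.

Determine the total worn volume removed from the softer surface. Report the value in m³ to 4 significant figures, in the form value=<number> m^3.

value=4.780e-09 m^3

The computation keeps full precision, and intermediate values are displayed rounded. Rounded once at the end: 4 significant figures.
The distance L = v·t = 0.8837 m/s × 997.8 s = 881.8 m.
Hardness H = 1.077 GPa = 1.077e+09 Pa.
In SI base units: W = 172.7 N, H = 1.077e+09 Pa, K = 3.381e-05.
Archard relation: V = K·W·L/H = 3.381e-05 · 172.7 · 881.8 / 1.077e+09 = 4.780e-09 m³.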